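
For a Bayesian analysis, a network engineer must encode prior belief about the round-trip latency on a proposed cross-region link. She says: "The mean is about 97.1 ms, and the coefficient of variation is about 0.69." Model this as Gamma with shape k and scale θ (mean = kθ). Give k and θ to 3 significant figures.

k ≈ 2.1, θ ≈ 46.2

For Gamma(k, scale θ): mean = kθ, variance = kθ², so CV = 1/√k.
CV = 0.69, hence k = 1/CV² = 2.1.
Then θ = mean/k = 97.1/2.1 = 46.2.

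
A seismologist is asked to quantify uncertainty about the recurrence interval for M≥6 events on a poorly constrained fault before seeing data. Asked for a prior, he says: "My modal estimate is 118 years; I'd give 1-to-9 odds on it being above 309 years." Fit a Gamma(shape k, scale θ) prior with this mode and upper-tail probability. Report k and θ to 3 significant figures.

Gamma(k,θ) with k>1 has mode (k−1)θ, so θ = 118/(k−1).
Need P(X < 309) = 0.9 with θ tied to k this way. Start at k = 2, θ = 118: P(X<309) ≈ 0.736.
Too low — raise k to concentrate. Iterating converges to k ≈ 3.07.
Then θ = 118/(3.07−1) ≈ 57.

k ≈ 3.07, θ ≈ 57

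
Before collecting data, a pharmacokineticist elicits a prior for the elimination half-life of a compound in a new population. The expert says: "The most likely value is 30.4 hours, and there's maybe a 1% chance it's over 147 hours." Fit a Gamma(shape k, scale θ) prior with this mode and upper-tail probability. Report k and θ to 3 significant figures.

Gamma(k,θ) with k>1 has mode (k−1)θ, so θ = 30.4/(k−1).
Need P(X < 147) = 0.99 with θ tied to k this way. Start at k = 2, θ = 30.4: P(X<147) ≈ 0.954.
Too low — raise k to concentrate. Iterating converges to k ≈ 2.59.
Then θ = 30.4/(2.59−1) ≈ 19.1.

k ≈ 2.59, θ ≈ 19.1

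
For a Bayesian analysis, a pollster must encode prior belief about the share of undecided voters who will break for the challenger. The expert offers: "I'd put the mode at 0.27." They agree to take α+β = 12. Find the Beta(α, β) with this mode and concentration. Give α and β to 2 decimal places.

α = 3.70, β = 8.30

For α,β > 1 the Beta mode is (α−1)/(α+β−2). With α+β = 12, the mode is (α−1)/10.
Set (α−1)/10 = 0.27 → α = 1 + 0.27·10 = 3.70.
β = 12 − α = 8.30.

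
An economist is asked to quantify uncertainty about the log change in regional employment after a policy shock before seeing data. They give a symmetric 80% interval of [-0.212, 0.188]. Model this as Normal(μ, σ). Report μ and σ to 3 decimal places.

μ = -0.012, σ = 0.156

A symmetric 80% interval runs μ ± z·σ with z = 1.282.
Half-width = 0.2, so σ = 0.2/1.282 = 0.156.
μ is the interval midpoint, -0.012.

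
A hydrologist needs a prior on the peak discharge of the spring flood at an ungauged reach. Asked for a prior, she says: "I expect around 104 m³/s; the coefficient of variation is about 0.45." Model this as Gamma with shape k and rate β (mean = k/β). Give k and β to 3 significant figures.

k ≈ 4.94, β ≈ 0.0475

For Gamma(k, rate β): mean = k/β, variance = k/β², so CV = 1/√k.
CV = 0.45, hence k = 1/CV² = 4.94.
Then β = k/mean = 4.94/104 = 0.0475.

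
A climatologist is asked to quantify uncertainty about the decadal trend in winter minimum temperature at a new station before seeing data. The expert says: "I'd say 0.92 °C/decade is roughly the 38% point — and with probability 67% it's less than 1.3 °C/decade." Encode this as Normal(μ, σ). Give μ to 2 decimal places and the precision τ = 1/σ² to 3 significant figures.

The p-quantile of Normal(μ,σ) is μ + z_p·σ, with z_{0.38} = -0.3055 and z_{0.67} = 0.4399.
Eliminate σ: μ = (z₂·x₁ − z₁·x₂)/(z₂ − z₁) = (0.4399·0.92 − (-0.3055)·1.3)/0.7454 = 1.08.
Then σ = (x₂ − x₁)/(z₂ − z₁) = (1.3 − 0.92)/0.7454 = 0.51.
Precision τ = 1/σ² = 1/0.5098² = 3.85.

μ = 1.08, τ = 3.85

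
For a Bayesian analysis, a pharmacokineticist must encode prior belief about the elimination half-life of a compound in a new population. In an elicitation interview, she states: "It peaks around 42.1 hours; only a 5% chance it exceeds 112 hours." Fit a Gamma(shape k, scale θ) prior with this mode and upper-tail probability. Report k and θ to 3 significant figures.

k ≈ 3.82, θ ≈ 15

Gamma(k,θ) with k>1 has mode (k−1)θ, so θ = 42.1/(k−1).
Need P(X < 112) = 0.95 with θ tied to k this way. Start at k = 2, θ = 42.1: P(X<112) ≈ 0.744.
Too low — raise k to concentrate. Iterating converges to k ≈ 3.82.
Then θ = 42.1/(3.82−1) ≈ 15.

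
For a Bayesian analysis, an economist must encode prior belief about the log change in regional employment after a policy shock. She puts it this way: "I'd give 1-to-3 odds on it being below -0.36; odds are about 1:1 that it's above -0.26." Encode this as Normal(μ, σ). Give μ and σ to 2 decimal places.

For Normal(μ,σ), the p-quantile is μ + z_p·σ. Here z_{0.25} = -0.6745, z_{0.5} = 0.
So -0.36 = μ − 0.6745σ and -0.26 = μ + 0σ.
Subtracting: σ = (-0.26 − -0.36)/(0 − (-0.6745)) = 0.15.
Then μ = -0.36 − (-0.6745)·0.15 = -0.26.

μ = -0.26, σ = 0.15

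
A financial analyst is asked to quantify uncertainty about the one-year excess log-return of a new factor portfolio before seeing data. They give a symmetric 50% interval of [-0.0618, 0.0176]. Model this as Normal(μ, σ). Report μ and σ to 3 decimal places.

A symmetric 50% interval runs μ ± z·σ with z = 0.6745.
Half-width = 0.0397, so σ = 0.0397/0.6745 = 0.059.
μ is the interval midpoint, -0.022.

μ = -0.022, σ = 0.059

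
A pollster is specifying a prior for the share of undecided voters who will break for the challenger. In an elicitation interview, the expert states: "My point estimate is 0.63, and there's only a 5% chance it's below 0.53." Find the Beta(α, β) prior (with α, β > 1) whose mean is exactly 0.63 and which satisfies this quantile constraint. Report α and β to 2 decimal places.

α ≈ 41.02, β ≈ 24.09

With mean 0.63 fixed, write α = 0.63s, β = 0.37s where s = α+β.
Need P(θ < 0.53) = 0.05 under Beta(0.63s, 0.37s). Normal approximation: (q−m)/√(m(1−m)/s) ≈ z_{0.05} = -1.64, so s ≈ 0.63·0.37·(-1.64)²/(0.53−0.63)² = 63.1.
At s = 63.1: P(θ<0.53) ≈ 0.053. Adjusting to match 0.05 gives s ≈ 65.12.
So α = 0.63·65.12 ≈ 41.02, β = 0.37·65.12 ≈ 24.09.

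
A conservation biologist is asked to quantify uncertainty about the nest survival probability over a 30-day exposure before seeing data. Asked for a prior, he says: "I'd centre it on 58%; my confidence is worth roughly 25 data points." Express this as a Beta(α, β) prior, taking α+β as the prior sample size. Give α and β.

α = 14.5, β = 10.5

Under the effective-sample-size interpretation, Beta(α, β) has prior mean α/(α+β) and prior sample size α+β.
So α+β = 25 and α/(α+β) = 0.58, giving α = 0.58·25 = 14.5 and β = 25 − 14.5 = 10.5.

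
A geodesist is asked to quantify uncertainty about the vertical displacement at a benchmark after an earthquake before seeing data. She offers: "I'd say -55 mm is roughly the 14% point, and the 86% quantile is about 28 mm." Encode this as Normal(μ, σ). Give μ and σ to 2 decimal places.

The p-quantile of Normal(μ,σ) is μ + z_p·σ, with z_{0.14} = -1.08 and z_{0.86} = 1.08.
Eliminate σ: μ = (z₂·x₁ − z₁·x₂)/(z₂ − z₁) = (1.08·-55 − (-1.08)·28)/2.161 = -13.50.
Then σ = (x₂ − x₁)/(z₂ − z₁) = (28 − -55)/2.161 = 38.41.

μ = -13.50, σ = 38.41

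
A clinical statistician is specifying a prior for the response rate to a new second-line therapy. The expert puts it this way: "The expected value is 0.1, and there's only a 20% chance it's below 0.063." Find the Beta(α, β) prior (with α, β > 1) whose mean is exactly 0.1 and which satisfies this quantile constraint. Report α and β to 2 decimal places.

With mean 0.1 fixed, write α = 0.1s, β = 0.9s where s = α+β.
Need P(θ < 0.063) = 0.2 under Beta(0.1s, 0.9s). Normal approximation: (q−m)/√(m(1−m)/s) ≈ z_{0.2} = -0.842, so s ≈ 0.1·0.9·(-0.842)²/(0.063−0.1)² = 46.6.
At s = 46.6: P(θ<0.063) ≈ 0.205. Adjusting to match 0.2 gives s ≈ 48.20.
So α = 0.1·48.20 ≈ 4.82, β = 0.9·48.20 ≈ 43.38.

α ≈ 4.82, β ≈ 43.38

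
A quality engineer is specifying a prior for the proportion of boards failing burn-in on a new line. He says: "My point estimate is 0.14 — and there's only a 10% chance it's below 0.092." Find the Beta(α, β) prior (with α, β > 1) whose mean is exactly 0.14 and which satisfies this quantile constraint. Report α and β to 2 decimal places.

With mean 0.14 fixed, write α = 0.14s, β = 0.86s where s = α+β.
Need P(θ < 0.092) = 0.1 under Beta(0.14s, 0.86s). Normal approximation: (q−m)/√(m(1−m)/s) ≈ z_{0.1} = -1.28, so s ≈ 0.14·0.86·(-1.28)²/(0.092−0.14)² = 85.8.
At s = 85.8: P(θ<0.092) ≈ 0.087. Adjusting to match 0.1 gives s ≈ 77.38.
So α = 0.14·77.38 ≈ 10.83, β = 0.86·77.38 ≈ 66.54.

α ≈ 10.83, β ≈ 66.54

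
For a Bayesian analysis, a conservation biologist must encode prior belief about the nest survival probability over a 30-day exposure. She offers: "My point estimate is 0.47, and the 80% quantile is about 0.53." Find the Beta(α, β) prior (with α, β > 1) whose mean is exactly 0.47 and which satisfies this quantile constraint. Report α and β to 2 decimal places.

α ≈ 23.01, β ≈ 25.95

With mean 0.47 fixed, write α = 0.47s, β = 0.53s where s = α+β.
Need P(θ < 0.53) = 0.8 under Beta(0.47s, 0.53s). Normal approximation: (q−m)/√(m(1−m)/s) ≈ z_{0.8} = 0.842, so s ≈ 0.47·0.53·(0.842)²/(0.53−0.47)² = 49.0.
At s = 49.0: P(θ<0.53) ≈ 0.800. Adjusting to match 0.8 gives s ≈ 48.96.
So α = 0.47·48.96 ≈ 23.01, β = 0.53·48.96 ≈ 25.95.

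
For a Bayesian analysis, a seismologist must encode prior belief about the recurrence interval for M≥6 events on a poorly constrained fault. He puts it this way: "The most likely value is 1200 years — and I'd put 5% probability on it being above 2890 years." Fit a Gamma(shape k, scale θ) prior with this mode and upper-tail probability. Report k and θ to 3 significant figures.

k ≈ 4.53, θ ≈ 340

Gamma(k,θ) with k>1 has mode (k−1)θ, so θ = 1200/(k−1).
Need P(X < 2890) = 0.95 with θ tied to k this way. Start at k = 2, θ = 1200: P(X<2890) ≈ 0.693.
Too low — raise k to concentrate. Iterating converges to k ≈ 4.53.
Then θ = 1200/(4.53−1) ≈ 340.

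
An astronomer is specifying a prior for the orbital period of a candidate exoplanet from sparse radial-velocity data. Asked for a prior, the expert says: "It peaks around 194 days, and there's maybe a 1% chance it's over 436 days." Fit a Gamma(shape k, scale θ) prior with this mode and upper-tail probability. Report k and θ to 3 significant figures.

Gamma(k,θ) with k>1 has mode (k−1)θ, so θ = 194/(k−1).
Need P(X < 436) = 0.99 with θ tied to k this way. Start at k = 2, θ = 194: P(X<436) ≈ 0.657.
Too low — raise k to concentrate. Iterating converges to k ≈ 8.32.
Then θ = 194/(8.32−1) ≈ 26.5.

k ≈ 8.32, θ ≈ 26.5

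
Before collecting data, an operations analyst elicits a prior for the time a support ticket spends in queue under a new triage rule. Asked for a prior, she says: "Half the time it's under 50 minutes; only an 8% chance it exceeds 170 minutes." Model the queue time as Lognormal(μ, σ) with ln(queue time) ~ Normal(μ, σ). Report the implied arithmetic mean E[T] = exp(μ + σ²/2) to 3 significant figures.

If T ~ Lognormal(μ,σ) then ln T ~ Normal(μ,σ), so the p-quantile of ln T is μ + z_p·σ.
ln(50) = 3.912 and ln(170) = 5.136; z_{0.5} = 0, z_{0.92} = 1.405.
σ = (5.136 − 3.912)/(1.405 − (0)) = 0.871.
μ = 3.912 − (0)·0.871 = 3.912.
E[T] = exp(μ + σ²/2) = exp(3.912 + 0.3793) = 73.1 minutes.

E[T] ≈ 73.1 minutes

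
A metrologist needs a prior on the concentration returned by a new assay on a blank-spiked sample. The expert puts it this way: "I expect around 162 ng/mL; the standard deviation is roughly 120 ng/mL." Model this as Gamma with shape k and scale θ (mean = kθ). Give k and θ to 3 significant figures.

k ≈ 1.82, θ ≈ 88.9

For Gamma(k, scale θ): mean = kθ, variance = kθ², so CV = 1/√k.
CV = SD/mean = 120/162 = 0.7407, hence k = 1/CV² = 1.82.
Then θ = mean/k = 162/1.82 = 88.9.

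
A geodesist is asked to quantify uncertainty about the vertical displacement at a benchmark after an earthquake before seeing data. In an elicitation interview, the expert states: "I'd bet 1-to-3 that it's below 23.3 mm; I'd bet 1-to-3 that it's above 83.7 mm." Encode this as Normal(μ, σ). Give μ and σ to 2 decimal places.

The p-quantile of Normal(μ,σ) is μ + z_p·σ, with z_{0.25} = -0.6745 and z_{0.75} = 0.6745.
Eliminate σ: μ = (z₂·x₁ − z₁·x₂)/(z₂ − z₁) = (0.6745·23.3 − (-0.6745)·83.7)/1.349 = 53.50.
Then σ = (x₂ − x₁)/(z₂ − z₁) = (83.7 − 23.3)/1.349 = 44.77.

μ = 53.50, σ = 44.77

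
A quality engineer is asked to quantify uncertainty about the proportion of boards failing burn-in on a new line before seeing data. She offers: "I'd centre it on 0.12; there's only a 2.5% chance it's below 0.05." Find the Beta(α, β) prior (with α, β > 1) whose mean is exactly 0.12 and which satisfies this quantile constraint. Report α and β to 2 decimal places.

α ≈ 6.87, β ≈ 50.35

With mean 0.12 fixed, write α = 0.12s, β = 0.88s where s = α+β.
Need P(θ < 0.05) = 0.025 under Beta(0.12s, 0.88s). Normal approximation: (q−m)/√(m(1−m)/s) ≈ z_{0.025} = -1.96, so s ≈ 0.12·0.88·(-1.96)²/(0.05−0.12)² = 82.8.
At s = 82.8: P(θ<0.05) ≈ 0.008. Adjusting to match 0.025 gives s ≈ 57.22.
So α = 0.12·57.22 ≈ 6.87, β = 0.88·57.22 ≈ 50.35.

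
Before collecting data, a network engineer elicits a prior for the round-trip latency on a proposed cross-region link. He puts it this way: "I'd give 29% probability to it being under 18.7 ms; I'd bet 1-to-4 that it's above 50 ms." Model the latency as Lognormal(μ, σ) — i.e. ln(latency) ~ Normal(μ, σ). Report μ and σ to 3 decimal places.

μ ≈ 3.319, σ ≈ 0.705

If T ~ Lognormal(μ,σ) then ln T ~ Normal(μ,σ), so the p-quantile of ln T is μ + z_p·σ.
ln(18.7) = 2.929 and ln(50) = 3.912; z_{0.29} = -0.5534, z_{0.8} = 0.8416.
σ = (3.912 − 2.929)/(0.8416 − (-0.5534)) = 0.705.
μ = 2.929 − (-0.5534)·0.705 = 3.319.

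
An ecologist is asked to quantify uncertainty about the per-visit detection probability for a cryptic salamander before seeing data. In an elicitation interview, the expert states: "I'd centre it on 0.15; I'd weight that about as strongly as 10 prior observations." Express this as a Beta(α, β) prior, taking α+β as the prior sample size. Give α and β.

α = 1.5, β = 8.5

Under the effective-sample-size interpretation, Beta(α, β) has prior mean α/(α+β) and prior sample size α+β.
So α+β = 10 and α/(α+β) = 0.15, giving α = 0.15·10 = 1.5 and β = 10 − 1.5 = 8.5.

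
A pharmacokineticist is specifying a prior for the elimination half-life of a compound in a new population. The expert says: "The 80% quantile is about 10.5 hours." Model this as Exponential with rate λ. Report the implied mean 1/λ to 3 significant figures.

mean ≈ 6.52 hours

P(T < 10.5) = 1 − e^(−λ·10.5) = 0.8, so λ = −ln(1−0.8)/10.5 = −ln(0.2)/10.5 = 0.153.
Mean = 1/λ = 6.52 hours.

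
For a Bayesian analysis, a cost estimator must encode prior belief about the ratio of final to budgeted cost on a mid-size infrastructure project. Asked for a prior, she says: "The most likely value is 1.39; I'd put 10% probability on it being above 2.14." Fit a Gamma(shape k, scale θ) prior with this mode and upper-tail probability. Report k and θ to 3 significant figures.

Gamma(k,θ) with k>1 has mode (k−1)θ, so θ = 1.39/(k−1).
Need P(X < 2.14) = 0.9 with θ tied to k this way. Start at k = 2, θ = 1.39: P(X<2.14) ≈ 0.455.
Too low — raise k to concentrate. Iterating converges to k ≈ 11.
Then θ = 1.39/(11−1) ≈ 0.139.

k ≈ 11, θ ≈ 0.139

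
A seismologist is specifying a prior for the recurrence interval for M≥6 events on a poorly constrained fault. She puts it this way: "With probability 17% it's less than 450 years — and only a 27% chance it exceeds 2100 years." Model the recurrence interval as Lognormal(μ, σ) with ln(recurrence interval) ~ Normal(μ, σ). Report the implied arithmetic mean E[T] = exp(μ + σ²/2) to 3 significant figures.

E[T] ≈ 1860 years

If T ~ Lognormal(μ,σ) then ln T ~ Normal(μ,σ), so the p-quantile of ln T is μ + z_p·σ.
ln(450) = 6.109 and ln(2100) = 7.65; z_{0.17} = -0.9542, z_{0.73} = 0.6128.
σ = (7.65 − 6.109)/(0.6128 − (-0.9542)) = 0.983.
μ = 6.109 − (-0.9542)·0.983 = 7.047.
E[T] = exp(μ + σ²/2) = exp(7.047 + 0.4832) = 1860 years.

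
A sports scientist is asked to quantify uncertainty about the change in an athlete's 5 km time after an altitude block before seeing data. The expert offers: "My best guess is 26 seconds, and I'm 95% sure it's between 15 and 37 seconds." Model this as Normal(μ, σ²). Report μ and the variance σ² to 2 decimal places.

A symmetric 95% interval runs μ ± z·σ with z = 1.96.
Half-width = 11, so σ = 11/1.96 = 5.612 and σ² = 31.50.
μ is the stated best guess, 26.00.

μ = 26.00, σ² = 31.50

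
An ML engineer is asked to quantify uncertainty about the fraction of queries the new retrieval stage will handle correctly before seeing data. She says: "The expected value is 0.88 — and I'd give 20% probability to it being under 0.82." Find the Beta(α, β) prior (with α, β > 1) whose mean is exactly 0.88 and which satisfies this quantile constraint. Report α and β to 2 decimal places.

With mean 0.88 fixed, write α = 0.88s, β = 0.12s where s = α+β.
Need P(θ < 0.82) = 0.2 under Beta(0.88s, 0.12s). Normal approximation: (q−m)/√(m(1−m)/s) ≈ z_{0.2} = -0.842, so s ≈ 0.88·0.12·(-0.842)²/(0.82−0.88)² = 20.8.
At s = 20.8: P(θ<0.82) ≈ 0.182. Adjusting to match 0.2 gives s ≈ 16.22.
So α = 0.88·16.22 ≈ 14.27, β = 0.12·16.22 ≈ 1.95.

α ≈ 14.27, β ≈ 1.95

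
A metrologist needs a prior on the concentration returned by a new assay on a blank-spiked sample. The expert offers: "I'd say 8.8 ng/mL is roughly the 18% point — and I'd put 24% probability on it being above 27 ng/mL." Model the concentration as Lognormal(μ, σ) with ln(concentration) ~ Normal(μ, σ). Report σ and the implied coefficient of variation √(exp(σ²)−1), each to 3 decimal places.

σ ≈ 0.691, CV ≈ 0.783

If T ~ Lognormal(μ,σ) then ln T ~ Normal(μ,σ), so the p-quantile of ln T is μ + z_p·σ.
ln(8.8) = 2.175 and ln(27) = 3.296; z_{0.18} = -0.9154, z_{0.76} = 0.7063.
σ = (3.296 − 2.175)/(0.7063 − (-0.9154)) = 0.691.
μ = 2.175 − (-0.9154)·0.691 = 2.808.
CV = √(exp(σ²)−1) = √(exp(0.4779)−1) = 0.783.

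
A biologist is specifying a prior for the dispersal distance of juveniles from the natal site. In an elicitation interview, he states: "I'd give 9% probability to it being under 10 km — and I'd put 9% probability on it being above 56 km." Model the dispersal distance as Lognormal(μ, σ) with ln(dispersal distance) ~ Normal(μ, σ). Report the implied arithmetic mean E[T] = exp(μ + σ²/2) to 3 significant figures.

If T ~ Lognormal(μ,σ) then ln T ~ Normal(μ,σ), so the p-quantile of ln T is μ + z_p·σ.
ln(10) = 2.303 and ln(56) = 4.025; z_{0.09} = -1.341, z_{0.91} = 1.341.
σ = (4.025 − 2.303)/(1.341 − (-1.341)) = 0.642.
μ = 2.303 − (-1.341)·0.642 = 3.164.
E[T] = exp(μ + σ²/2) = exp(3.164 + 0.2064) = 29.1 km.

E[T] ≈ 29.1 km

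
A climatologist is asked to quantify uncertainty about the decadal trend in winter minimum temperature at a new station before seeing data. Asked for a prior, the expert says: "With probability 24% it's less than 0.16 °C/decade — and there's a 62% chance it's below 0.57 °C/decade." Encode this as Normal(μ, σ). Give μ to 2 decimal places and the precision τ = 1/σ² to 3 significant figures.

μ = 0.45, τ = 6.09

For Normal(μ,σ), the p-quantile is μ + z_p·σ. Here z_{0.24} = -0.7063, z_{0.62} = 0.3055.
So 0.16 = μ − 0.7063σ and 0.57 = μ + 0.3055σ.
Subtracting: σ = (0.57 − 0.16)/(0.3055 − (-0.7063)) = 0.41.
Then μ = 0.16 − (-0.7063)·0.41 = 0.45.
Precision τ = 1/σ² = 1/0.4052² = 6.09.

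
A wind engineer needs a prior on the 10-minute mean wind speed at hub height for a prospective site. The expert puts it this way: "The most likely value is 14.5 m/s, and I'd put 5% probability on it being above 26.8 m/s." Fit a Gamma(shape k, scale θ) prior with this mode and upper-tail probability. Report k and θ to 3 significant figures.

k ≈ 8.38, θ ≈ 1.97

Gamma(k,θ) with k>1 has mode (k−1)θ, so θ = 14.5/(k−1).
Need P(X < 26.8) = 0.95 with θ tied to k this way. Start at k = 2, θ = 14.5: P(X<26.8) ≈ 0.551.
Too low — raise k to concentrate. Iterating converges to k ≈ 8.38.
Then θ = 14.5/(8.38−1) ≈ 1.97.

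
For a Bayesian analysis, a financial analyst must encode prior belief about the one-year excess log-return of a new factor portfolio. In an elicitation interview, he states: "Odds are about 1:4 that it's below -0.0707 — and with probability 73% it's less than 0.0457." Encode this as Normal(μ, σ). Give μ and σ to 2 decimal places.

μ = -0.00, σ = 0.08

For Normal(μ,σ), the p-quantile is μ + z_p·σ. Here z_{0.2} = -0.8416, z_{0.73} = 0.6128.
So -0.0707 = μ − 0.8416σ and 0.0457 = μ + 0.6128σ.
Subtracting: σ = (0.0457 − -0.0707)/(0.6128 − (-0.8416)) = 0.08.
Then μ = -0.0707 − (-0.8416)·0.08 = -0.00.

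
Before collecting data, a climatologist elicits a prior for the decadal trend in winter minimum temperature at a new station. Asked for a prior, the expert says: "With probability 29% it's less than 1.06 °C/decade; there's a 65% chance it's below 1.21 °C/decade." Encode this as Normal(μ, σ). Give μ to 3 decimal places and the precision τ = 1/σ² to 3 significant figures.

μ = 1.148, τ = 39.2

The p-quantile of Normal(μ,σ) is μ + z_p·σ, with z_{0.29} = -0.5534 and z_{0.65} = 0.3853.
Eliminate σ: μ = (z₂·x₁ − z₁·x₂)/(z₂ − z₁) = (0.3853·1.06 − (-0.5534)·1.21)/0.9387 = 1.148.
Then σ = (x₂ − x₁)/(z₂ − z₁) = (1.21 − 1.06)/0.9387 = 0.160.
Precision τ = 1/σ² = 1/0.1598² = 39.2.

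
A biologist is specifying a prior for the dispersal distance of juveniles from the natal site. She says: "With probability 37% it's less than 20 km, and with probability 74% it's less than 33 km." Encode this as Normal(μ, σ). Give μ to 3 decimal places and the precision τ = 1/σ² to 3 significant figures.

For Normal(μ,σ), the p-quantile is μ + z_p·σ. Here z_{0.37} = -0.3319, z_{0.74} = 0.6433.
So 20 = μ − 0.3319σ and 33 = μ + 0.6433σ.
Subtracting: σ = (33 − 20)/(0.6433 − (-0.3319)) = 13.331.
Then μ = 20 − (-0.3319)·13.331 = 24.424.
Precision τ = 1/σ² = 1/13.33² = 0.00563.

μ = 24.424, τ = 0.00563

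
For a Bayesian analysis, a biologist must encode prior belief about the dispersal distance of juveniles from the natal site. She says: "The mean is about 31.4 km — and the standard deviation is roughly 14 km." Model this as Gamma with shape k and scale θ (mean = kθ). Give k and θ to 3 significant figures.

For Gamma(k, scale θ): mean = kθ, variance = kθ², so CV = 1/√k.
CV = SD/mean = 14/31.4 = 0.4459, hence k = 1/CV² = 5.03.
Then θ = mean/k = 31.4/5.03 = 6.24.

k ≈ 5.03, θ ≈ 6.24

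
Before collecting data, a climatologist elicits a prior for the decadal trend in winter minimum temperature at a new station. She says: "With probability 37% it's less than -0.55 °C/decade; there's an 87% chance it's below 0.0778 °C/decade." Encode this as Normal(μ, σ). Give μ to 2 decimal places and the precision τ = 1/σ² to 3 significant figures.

μ = -0.41, τ = 5.4

For Normal(μ,σ), the p-quantile is μ + z_p·σ. Here z_{0.37} = -0.3319, z_{0.87} = 1.126.
So -0.55 = μ − 0.3319σ and 0.0778 = μ + 1.126σ.
Subtracting: σ = (0.0778 − -0.55)/(1.126 − (-0.3319)) = 0.43.
Then μ = -0.55 − (-0.3319)·0.43 = -0.41.
Precision τ = 1/σ² = 1/0.4305² = 5.4.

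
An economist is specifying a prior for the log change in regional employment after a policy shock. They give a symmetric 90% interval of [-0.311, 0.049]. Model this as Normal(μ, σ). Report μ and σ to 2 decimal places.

μ = -0.13, σ = 0.11

A symmetric 90% interval runs μ ± z·σ with z = 1.645.
Half-width = 0.18, so σ = 0.18/1.645 = 0.11.
μ is the interval midpoint, -0.13.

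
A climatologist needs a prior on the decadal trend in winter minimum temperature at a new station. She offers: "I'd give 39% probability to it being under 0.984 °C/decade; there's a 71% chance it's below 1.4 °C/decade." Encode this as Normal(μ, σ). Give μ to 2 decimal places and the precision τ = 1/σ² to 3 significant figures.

For Normal(μ,σ), the p-quantile is μ + z_p·σ. Here z_{0.39} = -0.2793, z_{0.71} = 0.5534.
So 0.984 = μ − 0.2793σ and 1.4 = μ + 0.5534σ.
Subtracting: σ = (1.4 − 0.984)/(0.5534 − (-0.2793)) = 0.50.
Then μ = 0.984 − (-0.2793)·0.50 = 1.12.
Precision τ = 1/σ² = 1/0.4996² = 4.01.

μ = 1.12, τ = 4.01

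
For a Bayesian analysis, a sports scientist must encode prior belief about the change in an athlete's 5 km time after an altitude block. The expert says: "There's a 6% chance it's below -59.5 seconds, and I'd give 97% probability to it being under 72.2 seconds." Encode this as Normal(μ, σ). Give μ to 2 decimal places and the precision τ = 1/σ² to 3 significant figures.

μ = 0.10, τ = 0.00068

For Normal(μ,σ), the p-quantile is μ + z_p·σ. Here z_{0.06} = -1.555, z_{0.97} = 1.881.
So -59.5 = μ − 1.555σ and 72.2 = μ + 1.881σ.
Subtracting: σ = (72.2 − -59.5)/(1.881 − (-1.555)) = 38.33.
Then μ = -59.5 − (-1.555)·38.33 = 0.10.
Precision τ = 1/σ² = 1/38.33² = 0.00068.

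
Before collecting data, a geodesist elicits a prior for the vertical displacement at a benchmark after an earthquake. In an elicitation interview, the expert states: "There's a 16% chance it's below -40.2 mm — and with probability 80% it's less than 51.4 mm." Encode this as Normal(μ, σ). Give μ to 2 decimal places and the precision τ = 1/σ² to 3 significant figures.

For Normal(μ,σ), the p-quantile is μ + z_p·σ. Here z_{0.16} = -0.9945, z_{0.8} = 0.8416.
So -40.2 = μ − 0.9945σ and 51.4 = μ + 0.8416σ.
Subtracting: σ = (51.4 − -40.2)/(0.8416 − (-0.9945)) = 49.89.
Then μ = -40.2 − (-0.9945)·49.89 = 9.41.
Precision τ = 1/σ² = 1/49.89² = 0.000402.

μ = 9.41, τ = 0.000402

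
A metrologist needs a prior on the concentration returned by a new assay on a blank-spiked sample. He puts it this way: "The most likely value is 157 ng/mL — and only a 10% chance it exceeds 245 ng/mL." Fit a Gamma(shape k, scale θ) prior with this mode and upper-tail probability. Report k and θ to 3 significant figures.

Gamma(k,θ) with k>1 has mode (k−1)θ, so θ = 157/(k−1).
Need P(X < 245) = 0.9 with θ tied to k this way. Start at k = 2, θ = 157: P(X<245) ≈ 0.462.
Too low — raise k to concentrate. Iterating converges to k ≈ 10.5.
Then θ = 157/(10.5−1) ≈ 16.6.

k ≈ 10.5, θ ≈ 16.6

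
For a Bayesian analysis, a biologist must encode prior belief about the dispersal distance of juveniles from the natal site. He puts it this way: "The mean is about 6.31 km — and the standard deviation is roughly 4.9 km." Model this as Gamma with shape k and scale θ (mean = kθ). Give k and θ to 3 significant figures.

For Gamma(k, scale θ): mean = kθ, variance = kθ², so CV = 1/√k.
CV = SD/mean = 4.9/6.31 = 0.7765, hence k = 1/CV² = 1.66.
Then θ = mean/k = 6.31/1.66 = 3.81.

k ≈ 1.66, θ ≈ 3.81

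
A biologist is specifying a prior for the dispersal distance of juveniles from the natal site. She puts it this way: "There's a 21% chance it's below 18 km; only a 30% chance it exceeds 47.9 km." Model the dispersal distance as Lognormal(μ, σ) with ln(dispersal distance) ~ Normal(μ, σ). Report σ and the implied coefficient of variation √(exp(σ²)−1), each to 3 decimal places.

σ ≈ 0.735, CV ≈ 0.847

If T ~ Lognormal(μ,σ) then ln T ~ Normal(μ,σ), so the p-quantile of ln T is μ + z_p·σ.
ln(18) = 2.89 and ln(47.9) = 3.869; z_{0.21} = -0.8064, z_{0.7} = 0.5244.
σ = (3.869 − 2.89)/(0.5244 − (-0.8064)) = 0.735.
μ = 2.89 − (-0.8064)·0.735 = 3.483.
CV = √(exp(σ²)−1) = √(exp(0.5409)−1) = 0.847.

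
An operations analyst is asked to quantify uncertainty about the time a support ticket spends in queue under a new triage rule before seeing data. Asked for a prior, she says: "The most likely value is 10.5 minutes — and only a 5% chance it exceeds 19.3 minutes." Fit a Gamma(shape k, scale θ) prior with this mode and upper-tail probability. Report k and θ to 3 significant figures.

k ≈ 8.51, θ ≈ 1.4

Gamma(k,θ) with k>1 has mode (k−1)θ, so θ = 10.5/(k−1).
Need P(X < 19.3) = 0.95 with θ tied to k this way. Start at k = 2, θ = 10.5: P(X<19.3) ≈ 0.548.
Too low — raise k to concentrate. Iterating converges to k ≈ 8.51.
Then θ = 10.5/(8.51−1) ≈ 1.4.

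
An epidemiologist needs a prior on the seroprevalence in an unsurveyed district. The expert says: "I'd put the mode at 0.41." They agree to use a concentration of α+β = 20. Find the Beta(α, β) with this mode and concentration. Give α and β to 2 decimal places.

α = 8.38, β = 11.62

For α,β > 1 the Beta mode is (α−1)/(α+β−2). With α+β = 20, the mode is (α−1)/18.
Set (α−1)/18 = 0.41 → α = 1 + 0.41·18 = 8.38.
β = 20 − α = 11.62.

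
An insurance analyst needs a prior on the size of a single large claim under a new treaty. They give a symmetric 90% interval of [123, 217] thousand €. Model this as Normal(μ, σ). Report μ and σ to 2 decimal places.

μ = 170.00, σ = 28.57

A symmetric 90% interval runs μ ± z·σ with z = 1.645.
Half-width = 47, so σ = 47/1.645 = 28.57.
μ is the interval midpoint, 170.00.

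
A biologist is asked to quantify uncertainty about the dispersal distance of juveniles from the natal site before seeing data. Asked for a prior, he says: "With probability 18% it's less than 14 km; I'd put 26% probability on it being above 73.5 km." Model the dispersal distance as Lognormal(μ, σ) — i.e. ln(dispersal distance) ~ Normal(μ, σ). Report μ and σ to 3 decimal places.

μ ≈ 3.613, σ ≈ 1.064

If T ~ Lognormal(μ,σ) then ln T ~ Normal(μ,σ), so the p-quantile of ln T is μ + z_p·σ.
ln(14) = 2.639 and ln(73.5) = 4.297; z_{0.18} = -0.9154, z_{0.74} = 0.6433.
σ = (4.297 − 2.639)/(0.6433 − (-0.9154)) = 1.064.
μ = 2.639 − (-0.9154)·1.064 = 3.613.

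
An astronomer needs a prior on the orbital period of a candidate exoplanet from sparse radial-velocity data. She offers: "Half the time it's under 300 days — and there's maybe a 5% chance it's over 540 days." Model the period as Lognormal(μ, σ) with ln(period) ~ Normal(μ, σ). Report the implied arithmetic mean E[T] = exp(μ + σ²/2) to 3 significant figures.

If T ~ Lognormal(μ,σ) then ln T ~ Normal(μ,σ), so the p-quantile of ln T is μ + z_p·σ.
ln(300) = 5.704 and ln(540) = 6.292; z_{0.5} = 0, z_{0.95} = 1.645.
σ = (6.292 − 5.704)/(1.645 − (0)) = 0.357.
μ = 5.704 − (0)·0.357 = 5.704.
E[T] = exp(μ + σ²/2) = exp(5.704 + 0.0638) = 320 days.

E[T] ≈ 320 days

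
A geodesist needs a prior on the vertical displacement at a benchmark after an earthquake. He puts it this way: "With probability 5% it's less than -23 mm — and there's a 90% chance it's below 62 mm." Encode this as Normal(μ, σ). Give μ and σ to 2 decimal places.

μ = 24.78, σ = 29.05

For Normal(μ,σ), the p-quantile is μ + z_p·σ. Here z_{0.05} = -1.645, z_{0.9} = 1.282.
So -23 = μ − 1.645σ and 62 = μ + 1.282σ.
Subtracting: σ = (62 − -23)/(1.282 − (-1.645)) = 29.05.
Then μ = -23 − (-1.645)·29.05 = 24.78.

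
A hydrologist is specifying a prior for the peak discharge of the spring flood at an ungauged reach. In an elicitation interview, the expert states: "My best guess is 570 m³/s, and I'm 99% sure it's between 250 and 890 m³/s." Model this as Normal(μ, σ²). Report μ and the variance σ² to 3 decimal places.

A symmetric 99% interval runs μ ± z·σ with z = 2.576.
Half-width = 320, so σ = 320/2.576 = 124.2318 and σ² = 15433.549.
μ is the stated best guess, 570.000.

μ = 570.000, σ² = 15433.549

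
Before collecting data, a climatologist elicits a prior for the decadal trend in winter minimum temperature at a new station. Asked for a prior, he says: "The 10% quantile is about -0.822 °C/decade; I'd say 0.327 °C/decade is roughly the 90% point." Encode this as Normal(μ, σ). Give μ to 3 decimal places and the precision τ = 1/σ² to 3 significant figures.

μ = -0.247, τ = 4.98

The p-quantile of Normal(μ,σ) is μ + z_p·σ, with z_{0.1} = -1.282 and z_{0.9} = 1.282.
Eliminate σ: μ = (z₂·x₁ − z₁·x₂)/(z₂ − z₁) = (1.282·-0.822 − (-1.282)·0.327)/2.563 = -0.247.
Then σ = (x₂ − x₁)/(z₂ − z₁) = (0.327 − -0.822)/2.563 = 0.448.
Precision τ = 1/σ² = 1/0.4483² = 4.98.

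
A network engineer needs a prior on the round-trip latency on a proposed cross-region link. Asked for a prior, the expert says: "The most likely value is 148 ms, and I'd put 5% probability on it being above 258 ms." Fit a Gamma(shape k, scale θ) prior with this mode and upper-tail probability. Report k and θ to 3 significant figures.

Gamma(k,θ) with k>1 has mode (k−1)θ, so θ = 148/(k−1).
Need P(X < 258) = 0.95 with θ tied to k this way. Start at k = 2, θ = 148: P(X<258) ≈ 0.520.
Too low — raise k to concentrate. Iterating converges to k ≈ 10.
Then θ = 148/(10−1) ≈ 16.4.

k ≈ 10, θ ≈ 16.4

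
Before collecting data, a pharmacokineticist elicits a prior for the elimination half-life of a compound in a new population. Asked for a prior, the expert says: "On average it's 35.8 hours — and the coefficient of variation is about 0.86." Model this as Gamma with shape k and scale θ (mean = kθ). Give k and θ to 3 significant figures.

For Gamma(k, scale θ): mean = kθ, variance = kθ², so CV = 1/√k.
CV = 0.86, hence k = 1/CV² = 1.35.
Then θ = mean/k = 35.8/1.35 = 26.5.

k ≈ 1.35, θ ≈ 26.5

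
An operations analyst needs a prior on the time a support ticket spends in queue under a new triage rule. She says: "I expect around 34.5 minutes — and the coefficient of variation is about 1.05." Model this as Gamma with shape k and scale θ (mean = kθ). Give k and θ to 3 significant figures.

k ≈ 0.907, θ ≈ 38

For Gamma(k, scale θ): mean = kθ, variance = kθ², so CV = 1/√k.
CV = 1.05, hence k = 1/CV² = 0.907.
Then θ = mean/k = 34.5/0.907 = 38.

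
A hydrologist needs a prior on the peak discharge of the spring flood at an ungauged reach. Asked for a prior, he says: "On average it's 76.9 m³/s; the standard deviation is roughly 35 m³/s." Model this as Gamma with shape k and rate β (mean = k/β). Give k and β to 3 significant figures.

k ≈ 4.83, β ≈ 0.0628

For Gamma(k, rate β): mean = k/β, variance = k/β², so CV = 1/√k.
CV = SD/mean = 35/76.9 = 0.4551, hence k = 1/CV² = 4.83.
Then β = k/mean = 4.83/76.9 = 0.0628.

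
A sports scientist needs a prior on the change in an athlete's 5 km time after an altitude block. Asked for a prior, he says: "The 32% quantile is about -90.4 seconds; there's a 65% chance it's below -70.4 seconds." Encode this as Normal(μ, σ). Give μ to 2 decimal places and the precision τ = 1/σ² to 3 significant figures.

The p-quantile of Normal(μ,σ) is μ + z_p·σ, with z_{0.32} = -0.4677 and z_{0.65} = 0.3853.
Eliminate σ: μ = (z₂·x₁ − z₁·x₂)/(z₂ − z₁) = (0.3853·-90.4 − (-0.4677)·-70.4)/0.853 = -79.43.
Then σ = (x₂ − x₁)/(z₂ − z₁) = (-70.4 − -90.4)/0.853 = 23.45.
Precision τ = 1/σ² = 1/23.45² = 0.00182.

μ = -79.43, τ = 0.00182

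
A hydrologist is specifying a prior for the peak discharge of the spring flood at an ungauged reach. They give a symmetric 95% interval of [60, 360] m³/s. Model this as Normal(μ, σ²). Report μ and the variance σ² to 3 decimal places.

A symmetric 95% interval runs μ ± z·σ with z = 1.96.
Half-width = 150, so σ = 150/1.96 = 76.5320 and σ² = 5857.150.
μ is the interval midpoint, 210.000.

μ = 210.000, σ² = 5857.150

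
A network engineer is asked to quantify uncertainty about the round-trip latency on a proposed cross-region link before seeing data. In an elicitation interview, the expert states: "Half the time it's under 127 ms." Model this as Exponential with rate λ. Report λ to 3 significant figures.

λ ≈ 0.00546

Exponential median = ln 2 / λ, so λ = ln 2 / 127.0 = 0.00546.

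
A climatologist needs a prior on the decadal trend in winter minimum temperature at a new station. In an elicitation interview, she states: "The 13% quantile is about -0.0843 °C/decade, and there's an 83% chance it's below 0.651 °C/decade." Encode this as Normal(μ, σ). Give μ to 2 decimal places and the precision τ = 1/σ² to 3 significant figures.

The p-quantile of Normal(μ,σ) is μ + z_p·σ, with z_{0.13} = -1.126 and z_{0.83} = 0.9542.
Eliminate σ: μ = (z₂·x₁ − z₁·x₂)/(z₂ − z₁) = (0.9542·-0.0843 − (-1.126)·0.651)/2.081 = 0.31.
Then σ = (x₂ − x₁)/(z₂ − z₁) = (0.651 − -0.0843)/2.081 = 0.35.
Precision τ = 1/σ² = 1/0.3534² = 8.01.

μ = 0.31, τ = 8.01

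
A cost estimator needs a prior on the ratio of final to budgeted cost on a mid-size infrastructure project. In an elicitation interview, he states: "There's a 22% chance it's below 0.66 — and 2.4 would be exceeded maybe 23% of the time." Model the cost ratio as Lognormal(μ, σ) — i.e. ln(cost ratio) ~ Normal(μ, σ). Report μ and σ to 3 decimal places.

If T ~ Lognormal(μ,σ) then ln T ~ Normal(μ,σ), so the p-quantile of ln T is μ + z_p·σ.
ln(0.66) = -0.4155 and ln(2.4) = 0.8755; z_{0.22} = -0.7722, z_{0.77} = 0.7388.
σ = (0.8755 − -0.4155)/(0.7388 − (-0.7722)) = 0.854.
μ = -0.4155 − (-0.7722)·0.854 = 0.244.

μ ≈ 0.244, σ ≈ 0.854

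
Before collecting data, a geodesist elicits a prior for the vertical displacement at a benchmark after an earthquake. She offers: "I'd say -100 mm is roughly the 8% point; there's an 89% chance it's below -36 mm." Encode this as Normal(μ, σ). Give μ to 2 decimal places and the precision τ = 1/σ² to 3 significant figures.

μ = -65.83, τ = 0.00169

The p-quantile of Normal(μ,σ) is μ + z_p·σ, with z_{0.08} = -1.405 and z_{0.89} = 1.227.
Eliminate σ: μ = (z₂·x₁ − z₁·x₂)/(z₂ − z₁) = (1.227·-100 − (-1.405)·-36)/2.632 = -65.83.
Then σ = (x₂ − x₁)/(z₂ − z₁) = (-36 − -100)/2.632 = 24.32.
Precision τ = 1/σ² = 1/24.32² = 0.00169.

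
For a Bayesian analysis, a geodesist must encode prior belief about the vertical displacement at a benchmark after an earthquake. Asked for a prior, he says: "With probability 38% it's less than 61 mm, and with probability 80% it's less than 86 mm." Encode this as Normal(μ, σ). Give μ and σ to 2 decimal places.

For Normal(μ,σ), the p-quantile is μ + z_p·σ. Here z_{0.38} = -0.3055, z_{0.8} = 0.8416.
So 61 = μ − 0.3055σ and 86 = μ + 0.8416σ.
Subtracting: σ = (86 − 61)/(0.8416 − (-0.3055)) = 21.79.
Then μ = 61 − (-0.3055)·21.79 = 67.66.

μ = 67.66, σ = 21.79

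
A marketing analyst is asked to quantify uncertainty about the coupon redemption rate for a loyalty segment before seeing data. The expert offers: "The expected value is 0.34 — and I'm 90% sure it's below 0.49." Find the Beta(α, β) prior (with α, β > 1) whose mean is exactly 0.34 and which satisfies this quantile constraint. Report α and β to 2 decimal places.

α ≈ 5.74, β ≈ 11.15

With mean 0.34 fixed, write α = 0.34s, β = 0.66s where s = α+β.
Need P(θ < 0.49) = 0.9 under Beta(0.34s, 0.66s). Normal approximation: (q−m)/√(m(1−m)/s) ≈ z_{0.9} = 1.28, so s ≈ 0.34·0.66·(1.28)²/(0.49−0.34)² = 16.4.
At s = 16.4: P(θ<0.49) ≈ 0.897. Adjusting to match 0.9 gives s ≈ 16.90.
So α = 0.34·16.90 ≈ 5.74, β = 0.66·16.90 ≈ 11.15.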